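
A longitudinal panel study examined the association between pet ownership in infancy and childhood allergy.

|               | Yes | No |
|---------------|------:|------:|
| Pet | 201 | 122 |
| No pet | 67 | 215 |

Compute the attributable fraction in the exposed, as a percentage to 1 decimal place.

61.8

Cells: a = 201, b = 122, c = 67, d = 215.
Risk in exposed = 201/323 = 0.62229; risk in unexposed = 67/282 = 0.23759.
RR = 0.62229/0.23759 = 2.61920
AR% = (RR − 1)/RR × 100 = (2.61920 − 1)/2.61920 × 100 = 61.8203%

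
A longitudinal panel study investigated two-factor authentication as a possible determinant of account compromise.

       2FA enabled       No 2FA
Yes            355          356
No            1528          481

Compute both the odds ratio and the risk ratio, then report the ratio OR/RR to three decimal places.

Reading the table with exposure as columns: a = 355 (2FA enabled, case), b = 1528 (2FA enabled, non-case), c = 356 (No 2FA, case), d = 481.
OR = (355·481)/(1528·356) = 170755/543968 = 0.31391
Risk in exposed = 355/1883 = 0.18853; risk in unexposed = 356/837 = 0.42533; RR = 0.44325
OR/RR = 0.31391 / 0.44325 = 0.70818
The outcome is not rare, so the OR lies further from 1 than the RR.

0.708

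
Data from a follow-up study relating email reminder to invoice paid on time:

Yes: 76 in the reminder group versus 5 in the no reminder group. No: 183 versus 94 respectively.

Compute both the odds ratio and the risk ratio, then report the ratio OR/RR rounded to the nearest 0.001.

1.344

From the description: a = 76, b = 183, c = 5, d = 94.
OR = (76·94)/(183·5) = 7144/915 = 7.80765
Risk in exposed = 76/259 = 0.29344; risk in unexposed = 5/99 = 0.05051; RR = 5.81004
OR/RR = 7.80765 / 5.81004 = 1.34382
The outcome is not rare, so the OR lies further from 1 than the RR.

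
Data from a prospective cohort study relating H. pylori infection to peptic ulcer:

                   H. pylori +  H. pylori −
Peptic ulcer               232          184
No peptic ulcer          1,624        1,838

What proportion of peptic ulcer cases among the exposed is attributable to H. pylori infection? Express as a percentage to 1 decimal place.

27.2

Reading the table with exposure as columns: a = 232 (H. pylori +, case), b = 1624 (H. pylori +, non-case), c = 184 (H. pylori −, case), d = 1838.
Risk in exposed = 232/1856 = 0.12500; risk in unexposed = 184/2022 = 0.09100.
RR = 0.12500/0.09100 = 1.37364
AR% = (RR − 1)/RR × 100 = (1.37364 − 1)/1.37364 × 100 = 27.2008%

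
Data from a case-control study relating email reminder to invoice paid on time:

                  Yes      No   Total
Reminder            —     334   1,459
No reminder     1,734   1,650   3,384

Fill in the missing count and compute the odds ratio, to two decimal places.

The missing cell is in the exposed row: 1459 − 334 = 1125.
So a = 1125, b = 334, c = 1734, d = 1650.
OR = (a·d)/(b·c) = (1125 × 1650) / (334 × 1734) = 1856250 / 579156 = 3.20510

3.21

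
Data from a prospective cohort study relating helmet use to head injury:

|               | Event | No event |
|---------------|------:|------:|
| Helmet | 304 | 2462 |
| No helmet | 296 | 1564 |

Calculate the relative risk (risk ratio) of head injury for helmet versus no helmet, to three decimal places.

Cells: a = 304, b = 2462, c = 296, d = 1564.
Risk in exposed = 304/2766 = 0.10991; risk in unexposed = 296/1860 = 0.15914.
RR = 0.10991 / 0.15914 = 0.69063
The risk is 31% lower among the exposed than among the unexposed.

0.691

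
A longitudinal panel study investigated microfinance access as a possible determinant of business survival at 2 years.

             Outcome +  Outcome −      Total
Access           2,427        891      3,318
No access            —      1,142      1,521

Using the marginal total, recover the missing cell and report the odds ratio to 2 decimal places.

8.21

The missing cell is in the unexposed row: 1521 − 1142 = 379.
So a = 2427, b = 891, c = 379, d = 1142.
OR = (a·d)/(b·c) = (2427 × 1142) / (891 × 379) = 2771634 / 337689 = 8.20765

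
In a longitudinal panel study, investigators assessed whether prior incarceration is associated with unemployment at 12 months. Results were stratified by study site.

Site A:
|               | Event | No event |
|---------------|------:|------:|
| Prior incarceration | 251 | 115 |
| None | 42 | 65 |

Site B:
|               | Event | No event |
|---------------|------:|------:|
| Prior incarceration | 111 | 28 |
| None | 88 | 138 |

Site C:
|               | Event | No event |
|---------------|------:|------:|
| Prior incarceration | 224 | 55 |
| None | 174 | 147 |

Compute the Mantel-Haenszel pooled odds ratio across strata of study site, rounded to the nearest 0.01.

3.99

OR_MH = Σ(aᵢdᵢ/nᵢ) / Σ(bᵢcᵢ/nᵢ), where nᵢ is the stratum total.
Stratum 1 (Site A): n = 473; a·d/n = 251·65/473 = 34.4926; b·c/n = 115·42/473 = 10.2114
Stratum 2 (Site B): n = 365; a·d/n = 111·138/365 = 41.9671; b·c/n = 28·88/365 = 6.7507
Stratum 3 (Site C): n = 600; a·d/n = 224·147/600 = 54.8800; b·c/n = 55·174/600 = 15.9500
OR_MH = (34.4926 + 41.9671 + 54.8800) / (10.2114 + 6.7507 + 15.9500) = 131.3397 / 32.9121 = 3.99062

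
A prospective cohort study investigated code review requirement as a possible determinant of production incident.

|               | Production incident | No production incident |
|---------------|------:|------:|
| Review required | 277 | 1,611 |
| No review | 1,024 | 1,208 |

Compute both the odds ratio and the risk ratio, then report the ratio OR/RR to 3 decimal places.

Cells: a = 277, b = 1611, c = 1024, d = 1208.
OR = (277·1208)/(1611·1024) = 334616/1649664 = 0.20284
Risk in exposed = 277/1888 = 0.14672; risk in unexposed = 1024/2232 = 0.45878; RR = 0.31980
OR/RR = 0.20284 / 0.31980 = 0.63428
The outcome is not rare, so the OR lies further from 1 than the RR.

0.634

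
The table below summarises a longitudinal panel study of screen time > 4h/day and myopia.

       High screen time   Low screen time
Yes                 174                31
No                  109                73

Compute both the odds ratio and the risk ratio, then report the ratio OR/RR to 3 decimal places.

Reading the table with exposure as columns: a = 174 (High screen time, case), b = 109 (High screen time, non-case), c = 31 (Low screen time, case), d = 73.
OR = (174·73)/(109·31) = 12702/3379 = 3.75910
Risk in exposed = 174/283 = 0.61484; risk in unexposed = 31/104 = 0.29808; RR = 2.06269
OR/RR = 3.75910 / 2.06269 = 1.82242
The outcome is not rare, so the OR lies further from 1 than the RR.

1.822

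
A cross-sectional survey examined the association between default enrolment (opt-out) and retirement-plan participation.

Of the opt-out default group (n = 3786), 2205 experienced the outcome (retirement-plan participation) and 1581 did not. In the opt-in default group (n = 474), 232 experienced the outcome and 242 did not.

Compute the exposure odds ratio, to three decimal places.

1.455

From the description: a = 2205, b = 1581, c = 232, d = 242.
OR = (a·d)/(b·c) = (2205 × 242) / (1581 × 232) = 533610 / 366792 = 1.45480
The odds of retirement-plan participation are about 1.45 times as high in the opt-out default group.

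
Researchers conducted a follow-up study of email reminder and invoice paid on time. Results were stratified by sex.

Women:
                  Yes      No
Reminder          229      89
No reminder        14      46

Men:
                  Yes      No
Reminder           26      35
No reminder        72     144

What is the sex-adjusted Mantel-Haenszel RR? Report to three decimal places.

RR_MH = Σ(aᵢ·n₀ᵢ/nᵢ) / Σ(cᵢ·n₁ᵢ/nᵢ), with n₁ᵢ = aᵢ+bᵢ (exposed), n₀ᵢ = cᵢ+dᵢ (unexposed), nᵢ = n₁ᵢ+n₀ᵢ.
Stratum 1 (Women): n₁ = 318, n₀ = 60, n = 378; a·n₀/n = 229·60/378 = 36.3492; c·n₁/n = 14·318/378 = 11.7778
Stratum 2 (Men): n₁ = 61, n₀ = 216, n = 277; a·n₀/n = 26·216/277 = 20.2744; c·n₁/n = 72·61/277 = 15.8556
RR_MH = (36.3492 + 20.2744) / (11.7778 + 15.8556) = 56.6236 / 27.6334 = 2.04910

2.049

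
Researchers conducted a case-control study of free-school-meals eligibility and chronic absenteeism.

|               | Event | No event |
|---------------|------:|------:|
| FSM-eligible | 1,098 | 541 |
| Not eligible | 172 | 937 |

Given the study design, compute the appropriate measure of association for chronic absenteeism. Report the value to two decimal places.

Cells: a = 1098, b = 541, c = 172, d = 937.
This is a case-control study: participants were sampled on outcome status, so risks in the source population cannot be estimated directly — relative risk is not valid here. The odds ratio is the appropriate measure.
OR = (a·d)/(b·c) = (1098 × 937) / (541 × 172) = 1028826 / 93052 = 11.05646

11.06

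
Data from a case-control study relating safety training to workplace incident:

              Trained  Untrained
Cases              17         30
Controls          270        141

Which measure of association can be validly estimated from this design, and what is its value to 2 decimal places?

0.30

Reading the table with exposure as columns: a = 17 (Trained, case), b = 270 (Trained, non-case), c = 30 (Untrained, case), d = 141.
This is a case-control study: participants were sampled on outcome status, so risks in the source population cannot be estimated directly — relative risk is not valid here. The odds ratio is the appropriate measure.
OR = (a·d)/(b·c) = (17 × 141) / (270 × 30) = 2397 / 8100 = 0.29593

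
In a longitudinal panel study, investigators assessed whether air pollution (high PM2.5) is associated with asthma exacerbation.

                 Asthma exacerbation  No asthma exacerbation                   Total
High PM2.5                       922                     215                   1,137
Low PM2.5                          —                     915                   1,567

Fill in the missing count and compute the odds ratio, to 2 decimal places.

6.02

The missing cell is in the unexposed row: 1567 − 915 = 652.
So a = 922, b = 215, c = 652, d = 915.
OR = (a·d)/(b·c) = (922 × 915) / (215 × 652) = 843630 / 140180 = 6.01819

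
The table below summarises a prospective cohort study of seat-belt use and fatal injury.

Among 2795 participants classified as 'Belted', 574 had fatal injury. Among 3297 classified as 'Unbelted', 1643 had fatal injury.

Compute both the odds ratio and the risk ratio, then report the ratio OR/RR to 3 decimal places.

From the description: a = 574, b = 2221, c = 1643, d = 1654.
OR = (574·1654)/(2221·1643) = 949396/3649103 = 0.26017
Risk in exposed = 574/2795 = 0.20537; risk in unexposed = 1643/3297 = 0.49833; RR = 0.41211
OR/RR = 0.26017 / 0.41211 = 0.63132
The outcome is not rare, so the OR lies further from 1 than the RR.

0.631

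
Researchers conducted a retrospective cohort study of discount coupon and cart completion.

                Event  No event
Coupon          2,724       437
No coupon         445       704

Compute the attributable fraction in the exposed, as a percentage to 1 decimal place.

Cells: a = 2724, b = 437, c = 445, d = 704.
Risk in exposed = 2724/3161 = 0.86175; risk in unexposed = 445/1149 = 0.38729.
RR = 0.86175/0.38729 = 2.22506
AR% = (RR − 1)/RR × 100 = (2.22506 − 1)/2.22506 × 100 = 55.0575%

55.1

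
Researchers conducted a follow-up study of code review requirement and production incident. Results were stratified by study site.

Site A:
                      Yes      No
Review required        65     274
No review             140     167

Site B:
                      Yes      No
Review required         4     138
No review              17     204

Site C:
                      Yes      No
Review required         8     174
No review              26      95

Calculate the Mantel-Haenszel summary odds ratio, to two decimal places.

0.27

OR_MH = Σ(aᵢdᵢ/nᵢ) / Σ(bᵢcᵢ/nᵢ), where nᵢ is the stratum total.
Stratum 1 (Site A): n = 646; a·d/n = 65·167/646 = 16.8034; b·c/n = 274·140/646 = 59.3808
Stratum 2 (Site B): n = 363; a·d/n = 4·204/363 = 2.2479; b·c/n = 138·17/363 = 6.4628
Stratum 3 (Site C): n = 303; a·d/n = 8·95/303 = 2.5083; b·c/n = 174·26/303 = 14.9307
OR_MH = (16.8034 + 2.2479 + 2.5083) / (59.3808 + 6.4628 + 14.9307) = 21.5596 / 80.7743 = 0.26691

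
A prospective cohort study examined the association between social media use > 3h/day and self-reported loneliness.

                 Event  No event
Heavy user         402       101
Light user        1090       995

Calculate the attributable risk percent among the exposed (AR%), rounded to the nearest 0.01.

Cells: a = 402, b = 101, c = 1090, d = 995.
Risk in exposed = 402/503 = 0.79920; risk in unexposed = 1090/2085 = 0.52278.
RR = 0.79920/0.52278 = 1.52875
AR% = (RR − 1)/RR × 100 = (1.52875 − 1)/1.52875 × 100 = 34.5873%

34.59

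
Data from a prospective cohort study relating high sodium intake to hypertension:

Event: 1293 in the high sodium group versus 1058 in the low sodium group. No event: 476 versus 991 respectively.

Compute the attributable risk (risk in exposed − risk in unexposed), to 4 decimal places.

0.2146

From the description: a = 1293, b = 476, c = 1058, d = 991.
Risk in exposed = 1293/1769 = 0.730921; risk in unexposed = 1058/2049 = 0.516349.
Risk difference = 0.730921 − 0.516349 = 0.214572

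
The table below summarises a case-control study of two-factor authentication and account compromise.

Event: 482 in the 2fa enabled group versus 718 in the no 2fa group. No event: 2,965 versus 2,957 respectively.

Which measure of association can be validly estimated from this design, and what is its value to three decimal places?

0.669

From the description: a = 482, b = 2965, c = 718, d = 2957.
This is a case-control study: participants were sampled on outcome status, so risks in the source population cannot be estimated directly — relative risk is not valid here. The odds ratio is the appropriate measure.
OR = (a·d)/(b·c) = (482 × 2957) / (2965 × 718) = 1425274 / 2128870 = 0.66950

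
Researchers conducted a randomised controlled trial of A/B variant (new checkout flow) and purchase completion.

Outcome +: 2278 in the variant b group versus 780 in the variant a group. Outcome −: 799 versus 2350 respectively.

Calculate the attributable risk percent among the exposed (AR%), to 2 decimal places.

66.34

From the description: a = 2278, b = 799, c = 780, d = 2350.
Risk in exposed = 2278/3077 = 0.74033; risk in unexposed = 780/3130 = 0.24920.
RR = 0.74033/0.24920 = 2.97082
AR% = (RR − 1)/RR × 100 = (2.97082 − 1)/2.97082 × 100 = 66.3392%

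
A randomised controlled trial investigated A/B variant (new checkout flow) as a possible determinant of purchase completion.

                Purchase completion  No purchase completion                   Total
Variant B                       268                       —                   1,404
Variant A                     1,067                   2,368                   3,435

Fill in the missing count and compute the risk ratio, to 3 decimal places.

0.615

The missing cell is in the exposed row: 1404 − 268 = 1136.
So a = 268, b = 1136, c = 1067, d = 2368.
RR = [a/(a+b)] / [c/(c+d)] = (268/1404) / (1067/3435) = 0.19088/0.31063 = 0.61451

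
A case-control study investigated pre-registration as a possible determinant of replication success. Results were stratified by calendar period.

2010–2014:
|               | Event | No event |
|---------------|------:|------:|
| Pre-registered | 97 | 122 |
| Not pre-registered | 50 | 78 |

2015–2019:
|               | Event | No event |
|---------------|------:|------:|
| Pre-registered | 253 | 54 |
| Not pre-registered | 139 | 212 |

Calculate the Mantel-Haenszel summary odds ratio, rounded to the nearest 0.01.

OR_MH = Σ(aᵢdᵢ/nᵢ) / Σ(bᵢcᵢ/nᵢ), where nᵢ is the stratum total.
Stratum 1 (2010–2014): n = 347; a·d/n = 97·78/347 = 21.8040; b·c/n = 122·50/347 = 17.5793
Stratum 2 (2015–2019): n = 658; a·d/n = 253·212/658 = 81.5137; b·c/n = 54·139/658 = 11.4073
OR_MH = (21.8040 + 81.5137) / (17.5793 + 11.4073) = 103.3177 / 28.9865 = 3.56433

3.56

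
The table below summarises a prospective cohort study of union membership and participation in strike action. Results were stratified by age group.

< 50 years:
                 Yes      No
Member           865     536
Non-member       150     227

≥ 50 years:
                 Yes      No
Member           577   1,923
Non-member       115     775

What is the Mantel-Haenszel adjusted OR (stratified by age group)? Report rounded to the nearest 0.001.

2.194

OR_MH = Σ(aᵢdᵢ/nᵢ) / Σ(bᵢcᵢ/nᵢ), where nᵢ is the stratum total.
Stratum 1 (< 50 years): n = 1778; a·d/n = 865·227/1778 = 110.4359; b·c/n = 536·150/1778 = 45.2193
Stratum 2 (≥ 50 years): n = 3390; a·d/n = 577·775/3390 = 131.9100; b·c/n = 1923·115/3390 = 65.2345
OR_MH = (110.4359 + 131.9100) / (45.2193 + 65.2345) = 242.3459 / 110.4539 = 2.19409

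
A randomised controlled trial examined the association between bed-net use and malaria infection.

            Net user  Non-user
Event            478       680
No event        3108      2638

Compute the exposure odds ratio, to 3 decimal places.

0.597

Reading the table with exposure as columns: a = 478 (Net user, case), b = 3108 (Net user, non-case), c = 680 (Non-user, case), d = 2638.
OR = (a·d)/(b·c) = (478 × 2638) / (3108 × 680) = 1260964 / 2113440 = 0.59664
Exposure is associated with lower odds of malaria infection (OR = 0.60 < 1).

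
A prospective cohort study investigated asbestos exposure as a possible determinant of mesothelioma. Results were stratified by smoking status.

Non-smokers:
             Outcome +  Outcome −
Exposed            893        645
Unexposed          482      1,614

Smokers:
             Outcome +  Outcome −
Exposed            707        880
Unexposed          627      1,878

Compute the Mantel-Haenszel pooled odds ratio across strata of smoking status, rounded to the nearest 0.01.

OR_MH = Σ(aᵢdᵢ/nᵢ) / Σ(bᵢcᵢ/nᵢ), where nᵢ is the stratum total.
Stratum 1 (Non-smokers): n = 3634; a·d/n = 893·1614/3634 = 396.6159; b·c/n = 645·482/3634 = 85.5504
Stratum 2 (Smokers): n = 4092; a·d/n = 707·1878/4092 = 324.4736; b·c/n = 880·627/4092 = 134.8387
OR_MH = (396.6159 + 324.4736) / (85.5504 + 134.8387) = 721.0895 / 220.3891 = 3.27189

3.27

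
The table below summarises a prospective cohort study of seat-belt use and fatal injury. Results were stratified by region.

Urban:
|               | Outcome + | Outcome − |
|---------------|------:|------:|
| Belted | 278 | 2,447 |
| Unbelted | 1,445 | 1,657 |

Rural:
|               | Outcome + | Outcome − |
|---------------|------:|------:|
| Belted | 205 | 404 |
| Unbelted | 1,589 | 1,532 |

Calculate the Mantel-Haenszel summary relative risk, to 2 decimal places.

RR_MH = Σ(aᵢ·n₀ᵢ/nᵢ) / Σ(cᵢ·n₁ᵢ/nᵢ), with n₁ᵢ = aᵢ+bᵢ (exposed), n₀ᵢ = cᵢ+dᵢ (unexposed), nᵢ = n₁ᵢ+n₀ᵢ.
Stratum 1 (Urban): n₁ = 2725, n₀ = 3102, n = 5827; a·n₀/n = 278·3102/5827 = 147.9931; c·n₁/n = 1445·2725/5827 = 675.7551
Stratum 2 (Rural): n₁ = 609, n₀ = 3121, n = 3730; a·n₀/n = 205·3121/3730 = 171.5295; c·n₁/n = 1589·609/3730 = 259.4373
RR_MH = (147.9931 + 171.5295) / (675.7551 + 259.4373) = 319.5226 / 935.1924 = 0.34167

0.34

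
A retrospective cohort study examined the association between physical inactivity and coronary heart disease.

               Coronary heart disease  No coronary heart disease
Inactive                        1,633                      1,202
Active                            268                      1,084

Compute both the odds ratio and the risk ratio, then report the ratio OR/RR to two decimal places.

Cells: a = 1633, b = 1202, c = 268, d = 1084.
OR = (1633·1084)/(1202·268) = 1770172/322136 = 5.49511
Risk in exposed = 1633/2835 = 0.57601; risk in unexposed = 268/1352 = 0.19822; RR = 2.90586
OR/RR = 5.49511 / 2.90586 = 1.89104
The outcome is not rare, so the OR lies further from 1 than the RR.

1.89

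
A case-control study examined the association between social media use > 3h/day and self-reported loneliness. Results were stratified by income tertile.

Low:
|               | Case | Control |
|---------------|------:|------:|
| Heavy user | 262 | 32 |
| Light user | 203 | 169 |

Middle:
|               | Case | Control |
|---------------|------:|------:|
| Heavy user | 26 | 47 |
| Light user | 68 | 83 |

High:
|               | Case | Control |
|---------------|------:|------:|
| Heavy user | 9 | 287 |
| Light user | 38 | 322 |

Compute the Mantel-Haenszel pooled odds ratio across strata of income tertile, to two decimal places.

OR_MH = Σ(aᵢdᵢ/nᵢ) / Σ(bᵢcᵢ/nᵢ), where nᵢ is the stratum total.
Stratum 1 (Low): n = 666; a·d/n = 262·169/666 = 66.4835; b·c/n = 32·203/666 = 9.7538
Stratum 2 (Middle): n = 224; a·d/n = 26·83/224 = 9.6339; b·c/n = 47·68/224 = 14.2679
Stratum 3 (High): n = 656; a·d/n = 9·322/656 = 4.4177; b·c/n = 287·38/656 = 16.6250
OR_MH = (66.4835 + 9.6339 + 4.4177) / (9.7538 + 14.2679 + 16.6250) = 80.5351 / 40.6466 = 1.98135

1.98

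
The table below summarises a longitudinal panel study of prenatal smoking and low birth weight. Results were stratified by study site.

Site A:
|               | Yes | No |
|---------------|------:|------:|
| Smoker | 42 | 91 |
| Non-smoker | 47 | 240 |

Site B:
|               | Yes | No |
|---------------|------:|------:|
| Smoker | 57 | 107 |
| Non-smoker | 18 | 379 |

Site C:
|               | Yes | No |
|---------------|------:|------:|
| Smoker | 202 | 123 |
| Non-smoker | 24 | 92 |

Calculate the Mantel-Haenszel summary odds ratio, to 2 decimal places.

OR_MH = Σ(aᵢdᵢ/nᵢ) / Σ(bᵢcᵢ/nᵢ), where nᵢ is the stratum total.
Stratum 1 (Site A): n = 420; a·d/n = 42·240/420 = 24.0000; b·c/n = 91·47/420 = 10.1833
Stratum 2 (Site B): n = 561; a·d/n = 57·379/561 = 38.5080; b·c/n = 107·18/561 = 3.4332
Stratum 3 (Site C): n = 441; a·d/n = 202·92/441 = 42.1406; b·c/n = 123·24/441 = 6.6939
OR_MH = (24.0000 + 38.5080 + 42.1406) / (10.1833 + 3.4332 + 6.6939) = 104.6486 / 20.3104 = 5.15247

5.15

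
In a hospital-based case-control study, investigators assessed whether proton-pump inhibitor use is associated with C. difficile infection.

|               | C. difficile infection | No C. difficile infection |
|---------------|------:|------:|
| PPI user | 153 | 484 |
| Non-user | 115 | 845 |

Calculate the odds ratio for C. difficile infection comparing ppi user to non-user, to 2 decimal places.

2.32

Cells: a = 153, b = 484, c = 115, d = 845.
OR = (a·d)/(b·c) = (153 × 845) / (484 × 115) = 129285 / 55660 = 2.32276
The odds of C. difficile infection are about 2.32 times as high in the ppi user group.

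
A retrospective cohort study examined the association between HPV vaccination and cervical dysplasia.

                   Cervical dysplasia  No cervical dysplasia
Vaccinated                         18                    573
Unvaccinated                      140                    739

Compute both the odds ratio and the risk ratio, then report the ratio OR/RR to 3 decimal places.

0.867

Cells: a = 18, b = 573, c = 140, d = 739.
OR = (18·739)/(573·140) = 13302/80220 = 0.16582
Risk in exposed = 18/591 = 0.03046; risk in unexposed = 140/879 = 0.15927; RR = 0.19123
OR/RR = 0.16582 / 0.19123 = 0.86714
The outcome is not rare, so the OR lies further from 1 than the RR.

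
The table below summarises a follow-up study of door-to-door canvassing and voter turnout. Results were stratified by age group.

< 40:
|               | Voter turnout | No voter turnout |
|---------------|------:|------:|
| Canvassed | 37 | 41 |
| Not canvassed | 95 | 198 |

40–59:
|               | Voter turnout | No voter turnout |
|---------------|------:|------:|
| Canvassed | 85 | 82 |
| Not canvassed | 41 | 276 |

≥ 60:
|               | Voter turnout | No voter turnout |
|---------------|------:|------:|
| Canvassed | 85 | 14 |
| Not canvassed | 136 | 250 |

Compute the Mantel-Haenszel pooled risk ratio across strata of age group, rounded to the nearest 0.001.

RR_MH = Σ(aᵢ·n₀ᵢ/nᵢ) / Σ(cᵢ·n₁ᵢ/nᵢ), with n₁ᵢ = aᵢ+bᵢ (exposed), n₀ᵢ = cᵢ+dᵢ (unexposed), nᵢ = n₁ᵢ+n₀ᵢ.
Stratum 1 (< 40): n₁ = 78, n₀ = 293, n = 371; a·n₀/n = 37·293/371 = 29.2210; c·n₁/n = 95·78/371 = 19.9730
Stratum 2 (40–59): n₁ = 167, n₀ = 317, n = 484; a·n₀/n = 85·317/484 = 55.6715; c·n₁/n = 41·167/484 = 14.1467
Stratum 3 (≥ 60): n₁ = 99, n₀ = 386, n = 485; a·n₀/n = 85·386/485 = 67.6495; c·n₁/n = 136·99/485 = 27.7608
RR_MH = (29.2210 + 55.6715 + 67.6495) / (19.9730 + 14.1467 + 27.7608) = 152.5420 / 61.8806 = 2.46510

2.465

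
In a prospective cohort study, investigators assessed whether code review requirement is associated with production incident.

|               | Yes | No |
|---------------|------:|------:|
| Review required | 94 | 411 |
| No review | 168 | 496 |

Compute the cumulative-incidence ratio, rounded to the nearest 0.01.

Cells: a = 94, b = 411, c = 168, d = 496.
Risk in exposed = 94/505 = 0.18614; risk in unexposed = 168/664 = 0.25301.
RR = 0.18614 / 0.25301 = 0.73569
The risk is 26% lower among the exposed than among the unexposed.

0.74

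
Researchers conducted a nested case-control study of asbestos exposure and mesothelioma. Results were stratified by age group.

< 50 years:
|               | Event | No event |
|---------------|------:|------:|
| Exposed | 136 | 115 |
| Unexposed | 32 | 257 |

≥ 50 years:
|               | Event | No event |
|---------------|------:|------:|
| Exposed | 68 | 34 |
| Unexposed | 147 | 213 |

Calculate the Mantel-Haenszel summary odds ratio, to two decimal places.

OR_MH = Σ(aᵢdᵢ/nᵢ) / Σ(bᵢcᵢ/nᵢ), where nᵢ is the stratum total.
Stratum 1 (< 50 years): n = 540; a·d/n = 136·257/540 = 64.7259; b·c/n = 115·32/540 = 6.8148
Stratum 2 (≥ 50 years): n = 462; a·d/n = 68·213/462 = 31.3506; b·c/n = 34·147/462 = 10.8182
OR_MH = (64.7259 + 31.3506) / (6.8148 + 10.8182) = 96.0766 / 17.6330 = 5.44868

5.45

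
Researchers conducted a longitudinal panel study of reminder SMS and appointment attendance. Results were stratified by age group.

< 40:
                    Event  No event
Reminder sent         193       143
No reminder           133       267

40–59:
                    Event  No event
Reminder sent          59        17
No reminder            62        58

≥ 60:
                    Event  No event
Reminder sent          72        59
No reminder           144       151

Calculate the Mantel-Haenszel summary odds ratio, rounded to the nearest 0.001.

2.209

OR_MH = Σ(aᵢdᵢ/nᵢ) / Σ(bᵢcᵢ/nᵢ), where nᵢ is the stratum total.
Stratum 1 (< 40): n = 736; a·d/n = 193·267/736 = 70.0149; b·c/n = 143·133/736 = 25.8410
Stratum 2 (40–59): n = 196; a·d/n = 59·58/196 = 17.4592; b·c/n = 17·62/196 = 5.3776
Stratum 3 (≥ 60): n = 426; a·d/n = 72·151/426 = 25.5211; b·c/n = 59·144/426 = 19.9437
OR_MH = (70.0149 + 17.4592 + 25.5211) / (25.8410 + 5.3776 + 19.9437) = 112.9953 / 51.1622 = 2.20857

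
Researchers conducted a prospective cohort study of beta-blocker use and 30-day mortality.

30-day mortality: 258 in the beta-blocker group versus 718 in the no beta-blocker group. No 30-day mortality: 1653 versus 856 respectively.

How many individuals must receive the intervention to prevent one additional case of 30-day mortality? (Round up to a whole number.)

4

Risk in treated group = 258/1911 = 0.13501; risk in control = 718/1574 = 0.45616.
Absolute risk reduction = 0.45616 − 0.13501 = 0.32115
NNT = 1 / ARR = 1 / 0.32115 = 3.114 → round up → 4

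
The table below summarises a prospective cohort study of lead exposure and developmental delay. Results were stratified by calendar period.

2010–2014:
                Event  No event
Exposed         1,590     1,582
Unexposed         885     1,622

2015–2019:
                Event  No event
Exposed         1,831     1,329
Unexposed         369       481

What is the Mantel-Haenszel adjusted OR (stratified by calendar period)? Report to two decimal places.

1.83

OR_MH = Σ(aᵢdᵢ/nᵢ) / Σ(bᵢcᵢ/nᵢ), where nᵢ is the stratum total.
Stratum 1 (2010–2014): n = 5679; a·d/n = 1590·1622/5679 = 454.1257; b·c/n = 1582·885/5679 = 246.5346
Stratum 2 (2015–2019): n = 4010; a·d/n = 1831·481/4010 = 219.6287; b·c/n = 1329·369/4010 = 122.2945
OR_MH = (454.1257 + 219.6287) / (246.5346 + 122.2945) = 673.7544 / 368.8291 = 1.82674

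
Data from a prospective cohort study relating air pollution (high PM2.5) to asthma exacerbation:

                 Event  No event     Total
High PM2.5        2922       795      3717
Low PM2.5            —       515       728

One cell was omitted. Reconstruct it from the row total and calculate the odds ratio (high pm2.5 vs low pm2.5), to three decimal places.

8.887

The missing cell is in the unexposed row: 728 − 515 = 213.
So a = 2922, b = 795, c = 213, d = 515.
OR = (a·d)/(b·c) = (2922 × 515) / (795 × 213) = 1504830 / 169335 = 8.88670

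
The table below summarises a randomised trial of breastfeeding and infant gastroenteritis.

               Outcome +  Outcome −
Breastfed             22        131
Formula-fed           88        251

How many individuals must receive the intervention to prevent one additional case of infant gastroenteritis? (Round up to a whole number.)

Risk in treated group = 22/153 = 0.14379; risk in control = 88/339 = 0.25959.
Absolute risk reduction = 0.25959 − 0.14379 = 0.11580
NNT = 1 / ARR = 1 / 0.11580 = 8.636 → round up → 9

9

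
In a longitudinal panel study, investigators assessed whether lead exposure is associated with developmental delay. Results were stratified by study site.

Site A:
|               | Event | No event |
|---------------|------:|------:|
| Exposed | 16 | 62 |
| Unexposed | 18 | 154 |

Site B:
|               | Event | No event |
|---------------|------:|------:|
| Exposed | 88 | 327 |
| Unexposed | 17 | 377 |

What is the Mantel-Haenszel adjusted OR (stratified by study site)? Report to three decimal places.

OR_MH = Σ(aᵢdᵢ/nᵢ) / Σ(bᵢcᵢ/nᵢ), where nᵢ is the stratum total.
Stratum 1 (Site A): n = 250; a·d/n = 16·154/250 = 9.8560; b·c/n = 62·18/250 = 4.4640
Stratum 2 (Site B): n = 809; a·d/n = 88·377/809 = 41.0087; b·c/n = 327·17/809 = 6.8714
OR_MH = (9.8560 + 41.0087) / (4.4640 + 6.8714) = 50.8647 / 11.3354 = 4.48722

4.487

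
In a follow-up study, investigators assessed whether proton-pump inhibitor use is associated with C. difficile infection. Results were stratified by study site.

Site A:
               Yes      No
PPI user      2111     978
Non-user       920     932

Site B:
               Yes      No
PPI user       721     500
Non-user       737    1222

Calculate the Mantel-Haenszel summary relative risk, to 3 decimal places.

RR_MH = Σ(aᵢ·n₀ᵢ/nᵢ) / Σ(cᵢ·n₁ᵢ/nᵢ), with n₁ᵢ = aᵢ+bᵢ (exposed), n₀ᵢ = cᵢ+dᵢ (unexposed), nᵢ = n₁ᵢ+n₀ᵢ.
Stratum 1 (Site A): n₁ = 3089, n₀ = 1852, n = 4941; a·n₀/n = 2111·1852/4941 = 791.2512; c·n₁/n = 920·3089/4941 = 575.1629
Stratum 2 (Site B): n₁ = 1221, n₀ = 1959, n = 3180; a·n₀/n = 721·1959/3180 = 444.1632; c·n₁/n = 737·1221/3180 = 282.9802
RR_MH = (791.2512 + 444.1632) / (575.1629 + 282.9802) = 1235.4144 / 858.1431 = 1.43964

1.440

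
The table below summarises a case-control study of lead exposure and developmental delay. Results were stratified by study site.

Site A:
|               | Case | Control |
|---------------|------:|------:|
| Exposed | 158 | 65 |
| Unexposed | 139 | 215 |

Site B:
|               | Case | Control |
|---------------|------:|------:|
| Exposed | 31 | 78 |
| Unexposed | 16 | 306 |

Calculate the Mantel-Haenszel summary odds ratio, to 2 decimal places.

4.36

OR_MH = Σ(aᵢdᵢ/nᵢ) / Σ(bᵢcᵢ/nᵢ), where nᵢ is the stratum total.
Stratum 1 (Site A): n = 577; a·d/n = 158·215/577 = 58.8735; b·c/n = 65·139/577 = 15.6586
Stratum 2 (Site B): n = 431; a·d/n = 31·306/431 = 22.0093; b·c/n = 78·16/431 = 2.8956
OR_MH = (58.8735 + 22.0093) / (15.6586 + 2.8956) = 80.8828 / 18.5542 = 4.35928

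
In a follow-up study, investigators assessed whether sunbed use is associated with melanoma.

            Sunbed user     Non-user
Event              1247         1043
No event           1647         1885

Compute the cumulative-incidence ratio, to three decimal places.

1.210

Reading the table with exposure as columns: a = 1247 (Sunbed user, case), b = 1647 (Sunbed user, non-case), c = 1043 (Non-user, case), d = 1885.
Risk in exposed = 1247/2894 = 0.43089; risk in unexposed = 1043/2928 = 0.35622.
RR = 0.43089 / 0.35622 = 1.20964
The risk among the exposed is 1.21 times that among the unexposed.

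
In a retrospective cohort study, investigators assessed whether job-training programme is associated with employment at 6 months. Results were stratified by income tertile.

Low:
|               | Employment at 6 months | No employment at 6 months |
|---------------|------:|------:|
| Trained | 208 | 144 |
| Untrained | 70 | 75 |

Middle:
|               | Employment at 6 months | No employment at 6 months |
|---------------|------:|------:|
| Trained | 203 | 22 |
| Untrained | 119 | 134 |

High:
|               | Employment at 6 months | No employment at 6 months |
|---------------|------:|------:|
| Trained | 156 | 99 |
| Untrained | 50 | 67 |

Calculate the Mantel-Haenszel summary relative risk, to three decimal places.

1.553

RR_MH = Σ(aᵢ·n₀ᵢ/nᵢ) / Σ(cᵢ·n₁ᵢ/nᵢ), with n₁ᵢ = aᵢ+bᵢ (exposed), n₀ᵢ = cᵢ+dᵢ (unexposed), nᵢ = n₁ᵢ+n₀ᵢ.
Stratum 1 (Low): n₁ = 352, n₀ = 145, n = 497; a·n₀/n = 208·145/497 = 60.6841; c·n₁/n = 70·352/497 = 49.5775
Stratum 2 (Middle): n₁ = 225, n₀ = 253, n = 478; a·n₀/n = 203·253/478 = 107.4456; c·n₁/n = 119·225/478 = 56.0146
Stratum 3 (High): n₁ = 255, n₀ = 117, n = 372; a·n₀/n = 156·117/372 = 49.0645; c·n₁/n = 50·255/372 = 34.2742
RR_MH = (60.6841 + 107.4456 + 49.0645) / (49.5775 + 56.0146 + 34.2742) = 217.1942 / 139.8663 = 1.55287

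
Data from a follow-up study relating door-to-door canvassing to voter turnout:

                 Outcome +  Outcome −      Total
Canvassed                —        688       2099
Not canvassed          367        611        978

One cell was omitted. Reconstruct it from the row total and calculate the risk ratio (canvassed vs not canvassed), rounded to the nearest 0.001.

1.791

The missing cell is in the exposed row: 2099 − 688 = 1411.
So a = 1411, b = 688, c = 367, d = 611.
RR = [a/(a+b)] / [c/(c+d)] = (1411/2099) / (367/978) = 0.67222/0.37526 = 1.79138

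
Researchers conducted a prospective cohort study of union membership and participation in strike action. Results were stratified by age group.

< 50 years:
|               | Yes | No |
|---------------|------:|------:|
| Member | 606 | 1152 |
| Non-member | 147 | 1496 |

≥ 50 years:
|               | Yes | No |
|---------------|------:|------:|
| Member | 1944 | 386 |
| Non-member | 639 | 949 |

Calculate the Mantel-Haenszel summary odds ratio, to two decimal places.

6.54

OR_MH = Σ(aᵢdᵢ/nᵢ) / Σ(bᵢcᵢ/nᵢ), where nᵢ is the stratum total.
Stratum 1 (< 50 years): n = 3401; a·d/n = 606·1496/3401 = 266.5616; b·c/n = 1152·147/3401 = 49.7924
Stratum 2 (≥ 50 years): n = 3918; a·d/n = 1944·949/3918 = 470.8668; b·c/n = 386·639/3918 = 62.9541
OR_MH = (266.5616 + 470.8668) / (49.7924 + 62.9541) = 737.4284 / 112.7465 = 6.54059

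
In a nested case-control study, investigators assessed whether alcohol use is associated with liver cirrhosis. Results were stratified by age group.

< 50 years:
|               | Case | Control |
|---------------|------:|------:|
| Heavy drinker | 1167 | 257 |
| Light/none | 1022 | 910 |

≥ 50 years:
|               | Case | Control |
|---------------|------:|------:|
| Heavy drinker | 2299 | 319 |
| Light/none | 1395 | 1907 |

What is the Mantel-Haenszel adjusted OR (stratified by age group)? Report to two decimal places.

6.89

OR_MH = Σ(aᵢdᵢ/nᵢ) / Σ(bᵢcᵢ/nᵢ), where nᵢ is the stratum total.
Stratum 1 (< 50 years): n = 3356; a·d/n = 1167·910/3356 = 316.4392; b·c/n = 257·1022/3356 = 78.2640
Stratum 2 (≥ 50 years): n = 5920; a·d/n = 2299·1907/5920 = 740.5731; b·c/n = 319·1395/5920 = 75.1698
OR_MH = (316.4392 + 740.5731) / (78.2640 + 75.1698) = 1057.0124 / 153.4338 = 6.88905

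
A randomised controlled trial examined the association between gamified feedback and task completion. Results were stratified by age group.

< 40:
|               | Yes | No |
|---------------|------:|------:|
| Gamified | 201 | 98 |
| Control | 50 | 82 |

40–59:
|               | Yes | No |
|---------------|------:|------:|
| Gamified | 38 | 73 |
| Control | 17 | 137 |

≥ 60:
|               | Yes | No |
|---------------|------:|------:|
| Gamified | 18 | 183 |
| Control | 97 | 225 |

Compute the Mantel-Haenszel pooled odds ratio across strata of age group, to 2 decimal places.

OR_MH = Σ(aᵢdᵢ/nᵢ) / Σ(bᵢcᵢ/nᵢ), where nᵢ is the stratum total.
Stratum 1 (< 40): n = 431; a·d/n = 201·82/431 = 38.2413; b·c/n = 98·50/431 = 11.3689
Stratum 2 (40–59): n = 265; a·d/n = 38·137/265 = 19.6453; b·c/n = 73·17/265 = 4.6830
Stratum 3 (≥ 60): n = 523; a·d/n = 18·225/523 = 7.7438; b·c/n = 183·97/523 = 33.9407
OR_MH = (38.2413 + 19.6453 + 7.7438) / (11.3689 + 4.6830 + 33.9407) = 65.6304 / 49.9927 = 1.31280

1.31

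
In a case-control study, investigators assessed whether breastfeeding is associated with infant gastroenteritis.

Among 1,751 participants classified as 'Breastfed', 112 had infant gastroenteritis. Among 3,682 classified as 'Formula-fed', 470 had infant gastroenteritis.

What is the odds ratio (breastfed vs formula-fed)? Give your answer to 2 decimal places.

0.47

From the description: a = 112, b = 1639, c = 470, d = 3212.
OR = (a·d)/(b·c) = (112 × 3212) / (1639 × 470) = 359744 / 770330 = 0.46700
Exposure is associated with lower odds of infant gastroenteritis (OR = 0.47 < 1).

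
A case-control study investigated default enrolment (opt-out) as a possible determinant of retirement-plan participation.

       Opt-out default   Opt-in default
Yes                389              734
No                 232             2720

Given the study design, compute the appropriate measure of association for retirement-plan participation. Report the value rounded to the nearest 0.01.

Reading the table with exposure as columns: a = 389 (Opt-out default, case), b = 232 (Opt-out default, non-case), c = 734 (Opt-in default, case), d = 2720.
This is a case-control study: participants were sampled on outcome status, so risks in the source population cannot be estimated directly — relative risk is not valid here. The odds ratio is the appropriate measure.
OR = (a·d)/(b·c) = (389 × 2720) / (232 × 734) = 1058080 / 170288 = 6.21347

6.21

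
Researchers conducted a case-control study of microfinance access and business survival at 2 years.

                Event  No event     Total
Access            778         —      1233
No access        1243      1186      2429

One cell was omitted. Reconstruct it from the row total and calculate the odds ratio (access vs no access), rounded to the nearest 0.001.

1.631

The missing cell is in the exposed row: 1233 − 778 = 455.
So a = 778, b = 455, c = 1243, d = 1186.
OR = (a·d)/(b·c) = (778 × 1186) / (455 × 1243) = 922708 / 565565 = 1.63148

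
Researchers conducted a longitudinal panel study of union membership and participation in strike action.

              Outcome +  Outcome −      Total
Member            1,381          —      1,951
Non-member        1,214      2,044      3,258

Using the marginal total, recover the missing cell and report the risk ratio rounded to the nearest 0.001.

1.900

The missing cell is in the exposed row: 1951 − 1381 = 570.
So a = 1381, b = 570, c = 1214, d = 2044.
RR = [a/(a+b)] / [c/(c+d)] = (1381/1951) / (1214/3258) = 0.70784/0.37262 = 1.89963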